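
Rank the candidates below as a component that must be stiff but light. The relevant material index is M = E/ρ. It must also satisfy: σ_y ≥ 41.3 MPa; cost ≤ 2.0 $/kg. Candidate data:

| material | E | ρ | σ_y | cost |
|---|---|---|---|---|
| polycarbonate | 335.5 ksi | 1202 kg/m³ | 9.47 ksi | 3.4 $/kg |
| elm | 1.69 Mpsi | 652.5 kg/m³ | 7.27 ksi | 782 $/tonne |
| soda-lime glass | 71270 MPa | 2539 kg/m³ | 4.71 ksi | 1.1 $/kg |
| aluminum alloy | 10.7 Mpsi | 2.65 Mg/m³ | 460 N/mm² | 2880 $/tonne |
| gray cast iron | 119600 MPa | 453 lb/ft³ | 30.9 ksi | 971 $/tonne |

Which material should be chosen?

Screen on constraints: σ_y ≥ 41.3 MPa; cost ≤ 2.0 $/kg. Survivors: elm, gray cast iron.
In SI units:
  elm: E = 11.65 GPa, ρ = 652.5 kg/m³
  gray cast iron: E = 119.6 GPa, ρ = 7256 kg/m³
  elm: M = 17.9 MN·m/kg
  gray cast iron: M = 16.5 MN·m/kg
Elm ranks first.

elm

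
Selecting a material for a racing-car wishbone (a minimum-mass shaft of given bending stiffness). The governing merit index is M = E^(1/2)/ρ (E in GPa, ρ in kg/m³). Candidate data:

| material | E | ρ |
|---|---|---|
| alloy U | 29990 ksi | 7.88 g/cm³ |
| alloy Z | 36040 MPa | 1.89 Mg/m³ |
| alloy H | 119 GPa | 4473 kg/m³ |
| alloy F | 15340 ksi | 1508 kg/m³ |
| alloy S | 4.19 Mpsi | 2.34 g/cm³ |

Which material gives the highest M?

alloy F

In SI units:
  alloy U: E = 206.8 GPa, ρ = 7880 kg/m³
  alloy Z: E = 36.04 GPa, ρ = 1890 kg/m³
  alloy H: E = 119.0 GPa, ρ = 4473 kg/m³
  alloy F: E = 105.8 GPa, ρ = 1508 kg/m³
  alloy S: E = 28.89 GPa, ρ = 2340 kg/m³
  alloy F: M = 6.82×10⁻³
  alloy Z: M = 3.18×10⁻³
  alloy H: M = 2.44×10⁻³
  alloy S: M = 2.30×10⁻³
  alloy U: M = 1.82×10⁻³
Alloy F ranks first.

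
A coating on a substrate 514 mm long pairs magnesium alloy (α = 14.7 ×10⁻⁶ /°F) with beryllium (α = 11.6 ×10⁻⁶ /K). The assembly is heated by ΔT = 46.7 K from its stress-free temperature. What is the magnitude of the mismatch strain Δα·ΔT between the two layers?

magnesium alloy: α = 14.7×10⁻⁶/°F × 9/5 = 26.5×10⁻⁶/K.
Δα = |26.5 − 11.6|×10⁻⁶/K = 14.9×10⁻⁶/K.
Mismatch strain = Δα·ΔT = 14.9×10⁻⁶ × 46.7 = 6.94×10⁻⁴.

6.94×10⁻⁴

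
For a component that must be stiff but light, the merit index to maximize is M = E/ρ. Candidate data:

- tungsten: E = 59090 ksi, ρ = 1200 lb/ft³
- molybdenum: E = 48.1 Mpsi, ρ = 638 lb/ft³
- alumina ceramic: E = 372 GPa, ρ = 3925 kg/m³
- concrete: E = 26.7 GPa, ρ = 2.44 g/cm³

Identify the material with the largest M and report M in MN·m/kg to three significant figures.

alumina ceramic, M = 94.8 MN·m/kg

Convert each candidate to consistent units, then evaluate M:
  tungsten: E = 407.4 GPa, ρ = 19220 kg/m³
  molybdenum: E = 331.6 GPa, ρ = 10220 kg/m³
  alumina ceramic: E = 372.0 GPa, ρ = 3925 kg/m³
  concrete: E = 26.70 GPa, ρ = 2440 kg/m³
  alumina ceramic: M = 94.8 MN·m/kg
  molybdenum: M = 32.5 MN·m/kg
  tungsten: M = 21.2 MN·m/kg
  concrete: M = 10.9 MN·m/kg
Highest index: alumina ceramic.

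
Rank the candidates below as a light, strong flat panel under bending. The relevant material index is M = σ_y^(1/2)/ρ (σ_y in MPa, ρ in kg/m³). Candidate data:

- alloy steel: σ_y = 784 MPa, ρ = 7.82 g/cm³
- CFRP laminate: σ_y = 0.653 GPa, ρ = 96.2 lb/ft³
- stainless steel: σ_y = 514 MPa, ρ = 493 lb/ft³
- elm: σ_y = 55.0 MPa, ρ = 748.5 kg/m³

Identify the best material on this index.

Normalizing units and computing the index:
  alloy steel: σ_y = 784.0 MPa, ρ = 7820 kg/m³
  CFRP laminate: σ_y = 653.0 MPa, ρ = 1541 kg/m³
  stainless steel: σ_y = 514.0 MPa, ρ = 7897 kg/m³
  elm: σ_y = 55.00 MPa, ρ = 748.5 kg/m³
  CFRP laminate: M = 16.6×10⁻³
  elm: M = 9.91×10⁻³
  alloy steel: M = 3.58×10⁻³
  stainless steel: M = 2.87×10⁻³
CFRP laminate has the largest M.

CFRP laminate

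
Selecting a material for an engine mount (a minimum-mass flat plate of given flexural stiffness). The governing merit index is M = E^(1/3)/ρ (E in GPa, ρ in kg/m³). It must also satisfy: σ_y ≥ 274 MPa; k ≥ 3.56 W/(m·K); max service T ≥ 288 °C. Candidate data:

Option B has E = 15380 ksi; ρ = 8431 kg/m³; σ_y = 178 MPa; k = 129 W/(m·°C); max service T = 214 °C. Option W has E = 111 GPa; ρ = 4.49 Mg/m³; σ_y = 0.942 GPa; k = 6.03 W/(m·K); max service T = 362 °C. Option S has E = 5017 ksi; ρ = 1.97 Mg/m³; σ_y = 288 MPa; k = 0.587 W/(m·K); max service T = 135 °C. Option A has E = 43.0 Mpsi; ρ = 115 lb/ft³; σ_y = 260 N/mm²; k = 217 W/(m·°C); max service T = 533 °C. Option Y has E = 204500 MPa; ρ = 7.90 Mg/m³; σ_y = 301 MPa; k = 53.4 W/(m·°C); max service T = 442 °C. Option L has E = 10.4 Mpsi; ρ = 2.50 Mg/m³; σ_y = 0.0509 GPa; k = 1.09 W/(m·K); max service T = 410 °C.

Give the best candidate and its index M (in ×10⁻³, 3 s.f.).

option W, M = 1.07×10⁻³

Screen on constraints: σ_y ≥ 274 MPa; k ≥ 3.56 W/(m·K); max service T ≥ 288 °C. Survivors: option W, option Y.
In SI units:
  option W: E = 111.0 GPa, ρ = 4490 kg/m³
  option Y: E = 204.5 GPa, ρ = 7900 kg/m³
  option W: M = 1.07×10⁻³
  option Y: M = 0.746×10⁻³
Option W has the largest M.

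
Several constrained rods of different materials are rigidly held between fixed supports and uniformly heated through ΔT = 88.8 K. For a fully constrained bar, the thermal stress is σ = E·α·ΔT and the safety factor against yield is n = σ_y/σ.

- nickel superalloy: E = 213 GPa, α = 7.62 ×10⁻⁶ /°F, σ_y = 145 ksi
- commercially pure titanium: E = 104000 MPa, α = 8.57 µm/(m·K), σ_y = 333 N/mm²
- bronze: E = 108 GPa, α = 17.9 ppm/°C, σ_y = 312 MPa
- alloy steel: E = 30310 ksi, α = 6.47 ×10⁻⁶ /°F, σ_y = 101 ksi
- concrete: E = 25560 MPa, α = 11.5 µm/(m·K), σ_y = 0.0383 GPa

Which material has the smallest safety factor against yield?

concrete

With everything in SI (GPa, ×10⁻⁶/K, MPa):
  nickel superalloy: E = 213.0, α = 13.7, σ_y = 999.7 → σ = 259 MPa, n = 3.85
  commercially pure titanium: E = 104.0, α = 8.57, σ_y = 333.0 → σ = 79.1 MPa, n = 4.21
  bronze: E = 108.0, α = 17.9, σ_y = 312.0 → σ = 172 MPa, n = 1.82
  alloy steel: E = 209.0, α = 11.6, σ_y = 696.4 → σ = 216 MPa, n = 3.22
  concrete: E = 25.56, α = 11.5, σ_y = 38.30 → σ = 26.1 MPa, n = 1.47
Smallest n: concrete with n = 1.47.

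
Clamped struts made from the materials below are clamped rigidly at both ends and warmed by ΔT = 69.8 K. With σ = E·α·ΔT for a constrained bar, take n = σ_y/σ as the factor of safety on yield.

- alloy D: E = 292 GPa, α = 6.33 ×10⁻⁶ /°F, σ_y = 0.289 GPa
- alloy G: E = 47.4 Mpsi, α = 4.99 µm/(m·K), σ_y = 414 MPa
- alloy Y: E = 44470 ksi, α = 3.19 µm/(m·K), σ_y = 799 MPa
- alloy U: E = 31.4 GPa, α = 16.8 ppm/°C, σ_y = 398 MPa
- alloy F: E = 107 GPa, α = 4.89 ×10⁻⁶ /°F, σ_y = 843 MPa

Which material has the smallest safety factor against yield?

alloy D

Per material, after unit conversion:
  alloy D: E = 292.0, α = 11.4, σ_y = 289.0 → σ = 232 MPa, n = 1.24
  alloy G: E = 326.8, α = 4.99, σ_y = 414.0 → σ = 114 MPa, n = 3.64
  alloy Y: E = 306.6, α = 3.19, σ_y = 799.0 → σ = 68.3 MPa, n = 11.7
  alloy U: E = 31.40, α = 16.8, σ_y = 398.0 → σ = 36.8 MPa, n = 10.8
  alloy F: E = 107.0, α = 8.80, σ_y = 843.0 → σ = 65.7 MPa, n = 12.8
Alloy D has the lowest safety factor, n = 1.24.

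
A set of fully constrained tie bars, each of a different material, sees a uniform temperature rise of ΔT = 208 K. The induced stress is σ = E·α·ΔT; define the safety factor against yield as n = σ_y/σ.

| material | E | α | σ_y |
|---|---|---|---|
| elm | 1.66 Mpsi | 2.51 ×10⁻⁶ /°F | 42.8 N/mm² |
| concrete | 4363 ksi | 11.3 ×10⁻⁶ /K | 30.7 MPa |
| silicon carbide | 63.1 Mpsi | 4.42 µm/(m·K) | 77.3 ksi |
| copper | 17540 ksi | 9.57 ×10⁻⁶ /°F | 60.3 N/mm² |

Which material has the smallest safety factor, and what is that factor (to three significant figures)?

copper, n = 0.139

With everything in SI (GPa, ×10⁻⁶/K, MPa):
  elm: E = 11.45, α = 4.52, σ_y = 42.80 → σ = 10.8 MPa, n = 3.98
  concrete: E = 30.08, α = 11.3, σ_y = 30.70 → σ = 70.7 MPa, n = 0.434
  silicon carbide: E = 435.1, α = 4.42, σ_y = 533.0 → σ = 400 MPa, n = 1.33
  copper: E = 120.9, α = 17.2, σ_y = 60.30 → σ = 433 MPa, n = 0.139
Smallest n: copper with n = 0.139.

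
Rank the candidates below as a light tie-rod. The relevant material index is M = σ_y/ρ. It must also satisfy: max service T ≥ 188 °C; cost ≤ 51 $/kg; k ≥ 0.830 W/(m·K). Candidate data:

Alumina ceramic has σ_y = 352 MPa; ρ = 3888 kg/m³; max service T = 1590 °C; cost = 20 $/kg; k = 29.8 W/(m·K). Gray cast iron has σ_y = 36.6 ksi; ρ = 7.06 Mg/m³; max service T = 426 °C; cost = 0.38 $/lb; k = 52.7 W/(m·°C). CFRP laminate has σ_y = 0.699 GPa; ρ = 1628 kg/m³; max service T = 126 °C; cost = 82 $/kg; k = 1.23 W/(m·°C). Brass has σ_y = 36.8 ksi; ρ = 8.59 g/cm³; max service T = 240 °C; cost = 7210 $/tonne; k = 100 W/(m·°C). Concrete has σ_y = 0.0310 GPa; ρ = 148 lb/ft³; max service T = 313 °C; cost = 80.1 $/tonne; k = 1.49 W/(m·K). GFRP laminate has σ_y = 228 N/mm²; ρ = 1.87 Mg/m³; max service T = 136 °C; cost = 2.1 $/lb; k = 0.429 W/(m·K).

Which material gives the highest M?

alumina ceramic

Screen on constraints: max service T ≥ 188 °C; cost ≤ 51 $/kg; k ≥ 0.830 W/(m·K). Survivors: alumina ceramic, gray cast iron, brass, concrete.
In SI units:
  alumina ceramic: σ_y = 352.0 MPa, ρ = 3888 kg/m³
  gray cast iron: σ_y = 252.3 MPa, ρ = 7060 kg/m³
  brass: σ_y = 253.7 MPa, ρ = 8590 kg/m³
  concrete: σ_y = 31.00 MPa, ρ = 2371 kg/m³
  alumina ceramic: M = 90.5 kN·m/kg
  gray cast iron: M = 35.7 kN·m/kg
  brass: M = 29.5 kN·m/kg
  concrete: M = 13.1 kN·m/kg
Highest index: alumina ceramic.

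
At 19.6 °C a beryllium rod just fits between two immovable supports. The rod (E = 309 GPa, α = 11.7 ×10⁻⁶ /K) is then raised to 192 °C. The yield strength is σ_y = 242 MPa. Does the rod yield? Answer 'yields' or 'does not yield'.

yields

ΔT = 172.4 K. Constrained thermal stress σ = E·α·ΔT = 309.0×10³ MPa × 11.7×10⁻⁶ × 172.4 = 623 MPa (compressive).
Compare to σ_y = 242 MPa: σ ≥ σ_y, so it yields.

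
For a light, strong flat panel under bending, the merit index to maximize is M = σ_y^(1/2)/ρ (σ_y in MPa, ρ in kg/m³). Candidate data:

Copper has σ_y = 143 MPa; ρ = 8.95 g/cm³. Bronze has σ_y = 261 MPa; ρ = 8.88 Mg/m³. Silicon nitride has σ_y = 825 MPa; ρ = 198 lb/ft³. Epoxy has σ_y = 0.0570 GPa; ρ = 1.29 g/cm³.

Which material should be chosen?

silicon nitride

In SI units:
  copper: σ_y = 143.0 MPa, ρ = 8950 kg/m³
  bronze: σ_y = 261.0 MPa, ρ = 8880 kg/m³
  silicon nitride: σ_y = 825.0 MPa, ρ = 3172 kg/m³
  epoxy: σ_y = 57.00 MPa, ρ = 1290 kg/m³
  silicon nitride: M = 9.06×10⁻³
  epoxy: M = 5.85×10⁻³
  bronze: M = 1.82×10⁻³
  copper: M = 1.34×10⁻³
The maximum is for silicon nitride.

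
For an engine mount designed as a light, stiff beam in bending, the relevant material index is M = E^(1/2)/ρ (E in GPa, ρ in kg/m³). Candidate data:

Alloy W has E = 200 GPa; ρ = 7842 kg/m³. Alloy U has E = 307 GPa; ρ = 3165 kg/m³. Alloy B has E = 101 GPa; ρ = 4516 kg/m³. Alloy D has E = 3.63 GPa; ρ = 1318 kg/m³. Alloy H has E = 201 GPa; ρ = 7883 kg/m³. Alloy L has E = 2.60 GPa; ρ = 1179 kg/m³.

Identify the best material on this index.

Per-candidate index values:
  alloy U: M = 5.54×10⁻³
  alloy B: M = 2.23×10⁻³
  alloy W: M = 1.80×10⁻³
  alloy H: M = 1.80×10⁻³
  alloy D: M = 1.45×10⁻³
  alloy L: M = 1.37×10⁻³
The maximum is for alloy U.

alloy U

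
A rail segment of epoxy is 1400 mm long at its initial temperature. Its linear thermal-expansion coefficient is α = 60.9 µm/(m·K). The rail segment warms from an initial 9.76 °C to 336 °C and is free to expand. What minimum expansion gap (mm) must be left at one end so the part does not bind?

ΔT = 336 − 9.76 = 326.2 K.
ΔL = α·L₀·ΔT = 60.9×10⁻⁶ × 1400 mm × 326.2 K = 27.8 mm.

27.8 mm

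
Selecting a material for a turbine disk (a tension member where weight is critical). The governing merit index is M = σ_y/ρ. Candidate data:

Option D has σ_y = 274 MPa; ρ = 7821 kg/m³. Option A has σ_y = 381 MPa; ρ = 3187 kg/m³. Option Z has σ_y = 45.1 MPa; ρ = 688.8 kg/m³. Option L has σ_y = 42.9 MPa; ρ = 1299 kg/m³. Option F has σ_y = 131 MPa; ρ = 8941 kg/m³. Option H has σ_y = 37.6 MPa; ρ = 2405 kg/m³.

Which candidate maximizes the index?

Evaluate M for each candidate:
  option A: M = 120 kN·m/kg
  option Z: M = 65.5 kN·m/kg
  option D: M = 35.0 kN·m/kg
  option L: M = 33.0 kN·m/kg
  option H: M = 15.6 kN·m/kg
  option F: M = 14.7 kN·m/kg
The maximum is for option A.

option A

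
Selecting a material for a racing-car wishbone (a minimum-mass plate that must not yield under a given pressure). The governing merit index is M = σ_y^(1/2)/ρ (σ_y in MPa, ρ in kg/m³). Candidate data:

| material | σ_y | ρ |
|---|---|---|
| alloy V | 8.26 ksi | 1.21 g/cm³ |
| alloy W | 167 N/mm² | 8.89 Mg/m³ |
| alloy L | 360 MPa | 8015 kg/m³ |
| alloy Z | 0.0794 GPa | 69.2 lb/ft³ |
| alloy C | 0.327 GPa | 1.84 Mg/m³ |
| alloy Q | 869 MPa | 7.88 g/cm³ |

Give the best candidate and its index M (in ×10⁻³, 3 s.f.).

alloy C, M = 9.83×10⁻³

Putting every candidate on a common basis:
  alloy V: σ_y = 56.95 MPa, ρ = 1210 kg/m³
  alloy W: σ_y = 167.0 MPa, ρ = 8890 kg/m³
  alloy L: σ_y = 360.0 MPa, ρ = 8015 kg/m³
  alloy Z: σ_y = 79.40 MPa, ρ = 1108 kg/m³
  alloy C: σ_y = 327.0 MPa, ρ = 1840 kg/m³
  alloy Q: σ_y = 869.0 MPa, ρ = 7880 kg/m³
  alloy C: M = 9.83×10⁻³
  alloy Z: M = 8.04×10⁻³
  alloy V: M = 6.24×10⁻³
  alloy Q: M = 3.74×10⁻³
  alloy L: M = 2.37×10⁻³
  alloy W: M = 1.45×10⁻³
Alloy C has the largest M.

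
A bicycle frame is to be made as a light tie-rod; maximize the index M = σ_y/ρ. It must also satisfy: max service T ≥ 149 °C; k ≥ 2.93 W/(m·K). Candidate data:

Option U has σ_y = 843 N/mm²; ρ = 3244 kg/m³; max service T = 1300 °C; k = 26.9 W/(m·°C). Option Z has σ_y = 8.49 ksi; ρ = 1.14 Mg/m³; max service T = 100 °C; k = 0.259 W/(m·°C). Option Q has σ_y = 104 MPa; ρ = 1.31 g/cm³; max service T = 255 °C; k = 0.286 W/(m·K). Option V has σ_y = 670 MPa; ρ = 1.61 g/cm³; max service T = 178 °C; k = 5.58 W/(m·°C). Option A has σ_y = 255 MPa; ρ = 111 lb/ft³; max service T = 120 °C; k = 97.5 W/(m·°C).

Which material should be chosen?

Screen on constraints: max service T ≥ 149 °C; k ≥ 2.93 W/(m·K). Survivors: option U, option V.
After converting to SI:
  option U: σ_y = 843.0 MPa, ρ = 3244 kg/m³
  option V: σ_y = 670.0 MPa, ρ = 1610 kg/m³
  option V: M = 416 kN·m/kg
  option U: M = 260 kN·m/kg
The maximum is for option V.

option V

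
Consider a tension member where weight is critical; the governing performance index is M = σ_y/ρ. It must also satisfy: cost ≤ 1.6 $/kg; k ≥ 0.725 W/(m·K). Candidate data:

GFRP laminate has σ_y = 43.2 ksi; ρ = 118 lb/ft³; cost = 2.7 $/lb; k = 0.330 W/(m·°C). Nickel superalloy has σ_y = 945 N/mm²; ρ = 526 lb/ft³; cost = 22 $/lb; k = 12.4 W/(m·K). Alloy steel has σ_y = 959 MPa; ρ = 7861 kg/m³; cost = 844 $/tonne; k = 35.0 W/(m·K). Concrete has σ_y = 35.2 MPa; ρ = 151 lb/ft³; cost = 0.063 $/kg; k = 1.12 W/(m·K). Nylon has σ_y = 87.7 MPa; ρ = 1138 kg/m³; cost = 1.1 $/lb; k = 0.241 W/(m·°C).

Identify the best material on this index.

Screen on constraints: cost ≤ 1.6 $/kg; k ≥ 0.725 W/(m·K). Survivors: alloy steel, concrete.
In SI units:
  alloy steel: σ_y = 959.0 MPa, ρ = 7861 kg/m³
  concrete: σ_y = 35.20 MPa, ρ = 2419 kg/m³
  alloy steel: M = 122 kN·m/kg
  concrete: M = 14.6 kN·m/kg
Alloy steel ranks first.

alloy steel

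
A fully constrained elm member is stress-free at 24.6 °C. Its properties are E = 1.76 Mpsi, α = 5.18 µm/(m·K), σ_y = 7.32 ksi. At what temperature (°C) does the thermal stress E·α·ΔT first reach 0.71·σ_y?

595 °C

E = 1.76 Mpsi = 12.13 GPa.
σ_y = 7.32 ksi = 50.47 MPa.
E·α·ΔT = 35.83 MPa ⇒ ΔT = 35.83 / (12.13×10³ × 5.18×10⁻⁶) = 570.1 K.
T = 24.6 + 570.1 = 594.7 °C.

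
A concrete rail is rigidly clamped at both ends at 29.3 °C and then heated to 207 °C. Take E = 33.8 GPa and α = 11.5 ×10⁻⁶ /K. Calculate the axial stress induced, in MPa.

69.1 MPa

ΔT = 177.7 K. Constrained thermal stress σ = E·α·ΔT = 33.80×10³ MPa × 11.5×10⁻⁶ × 177.7 = 69.1 MPa (compressive).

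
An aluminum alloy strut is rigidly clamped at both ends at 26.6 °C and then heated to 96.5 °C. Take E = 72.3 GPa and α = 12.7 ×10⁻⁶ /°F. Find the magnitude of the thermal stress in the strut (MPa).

116 MPa

α = 12.7×10⁻⁶/°F × 9/5 = 22.9×10⁻⁶/K.
ΔT = 69.90 K. Constrained thermal stress σ = E·α·ΔT = 72.30×10³ MPa × 22.9×10⁻⁶ × 69.90 = 116 MPa (compressive).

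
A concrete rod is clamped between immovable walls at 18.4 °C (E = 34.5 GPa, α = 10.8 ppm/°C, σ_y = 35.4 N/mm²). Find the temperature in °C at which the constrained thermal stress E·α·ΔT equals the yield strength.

σ_y = 35.4 N/mm² = 35.40 MPa.
E·α·ΔT = 35.40 MPa ⇒ ΔT = 35.40 / (34.50×10³ × 10.8×10⁻⁶) = 95.01 K.
T = 18.4 + 95.01 = 113.4 °C.

113 °C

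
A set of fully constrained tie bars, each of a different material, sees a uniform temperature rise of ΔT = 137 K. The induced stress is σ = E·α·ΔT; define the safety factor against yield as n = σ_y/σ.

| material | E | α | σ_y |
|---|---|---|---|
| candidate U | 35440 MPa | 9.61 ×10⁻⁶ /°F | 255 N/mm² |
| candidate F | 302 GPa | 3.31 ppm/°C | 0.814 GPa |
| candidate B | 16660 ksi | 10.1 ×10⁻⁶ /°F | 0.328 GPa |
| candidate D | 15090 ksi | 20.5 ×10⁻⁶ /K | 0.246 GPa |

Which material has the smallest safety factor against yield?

Converting E to GPa, α to ×10⁻⁶/K, σ_y to MPa, then σ and n for each:
  candidate U: E = 35.44, α = 17.3, σ_y = 255.0 → σ = 84.0 MPa, n = 3.04
  candidate F: E = 302.0, α = 3.31, σ_y = 814.0 → σ = 137 MPa, n = 5.94
  candidate B: E = 114.9, α = 18.2, σ_y = 328.0 → σ = 286 MPa, n = 1.15
  candidate D: E = 104.0, α = 20.5, σ_y = 246.0 → σ = 292 MPa, n = 0.842
Smallest n: candidate D with n = 0.842.

candidate D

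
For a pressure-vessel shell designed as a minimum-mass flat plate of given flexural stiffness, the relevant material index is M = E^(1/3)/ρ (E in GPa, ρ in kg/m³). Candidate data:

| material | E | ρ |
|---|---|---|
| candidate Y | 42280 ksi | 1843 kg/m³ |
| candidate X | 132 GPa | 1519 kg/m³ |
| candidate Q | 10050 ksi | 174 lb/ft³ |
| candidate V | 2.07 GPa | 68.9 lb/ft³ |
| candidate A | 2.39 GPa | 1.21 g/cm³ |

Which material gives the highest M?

After converting to SI:
  candidate Y: E = 291.5 GPa, ρ = 1843 kg/m³
  candidate X: E = 132.0 GPa, ρ = 1519 kg/m³
  candidate Q: E = 69.29 GPa, ρ = 2787 kg/m³
  candidate V: E = 2.070 GPa, ρ = 1104 kg/m³
  candidate A: E = 2.390 GPa, ρ = 1210 kg/m³
  candidate Y: M = 3.60×10⁻³
  candidate X: M = 3.35×10⁻³
  candidate Q: M = 1.47×10⁻³
  candidate V: M = 1.15×10⁻³
  candidate A: M = 1.10×10⁻³
Highest index: candidate Y.

candidate Y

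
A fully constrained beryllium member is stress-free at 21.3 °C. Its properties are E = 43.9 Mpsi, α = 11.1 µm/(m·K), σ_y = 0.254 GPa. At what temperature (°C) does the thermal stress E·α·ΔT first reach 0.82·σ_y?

E = 43.9 Mpsi = 302.7 GPa.
σ_y = 0.254 GPa = 254.0 MPa.
E·α·ΔT = 208.3 MPa ⇒ ΔT = 208.3 / (302.7×10³ × 11.1×10⁻⁶) = 61.99 K.
T = 21.3 + 61.99 = 83.29 °C.

83.3 °C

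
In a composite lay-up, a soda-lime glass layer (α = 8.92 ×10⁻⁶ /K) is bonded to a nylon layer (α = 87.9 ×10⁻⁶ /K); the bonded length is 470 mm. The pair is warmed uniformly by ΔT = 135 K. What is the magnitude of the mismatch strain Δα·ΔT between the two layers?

Δα = |8.92 − 87.9|×10⁻⁶/K = 79.0×10⁻⁶/K.
Mismatch strain = Δα·ΔT = 79.0×10⁻⁶ × 135.0 = 0.0107.

0.0107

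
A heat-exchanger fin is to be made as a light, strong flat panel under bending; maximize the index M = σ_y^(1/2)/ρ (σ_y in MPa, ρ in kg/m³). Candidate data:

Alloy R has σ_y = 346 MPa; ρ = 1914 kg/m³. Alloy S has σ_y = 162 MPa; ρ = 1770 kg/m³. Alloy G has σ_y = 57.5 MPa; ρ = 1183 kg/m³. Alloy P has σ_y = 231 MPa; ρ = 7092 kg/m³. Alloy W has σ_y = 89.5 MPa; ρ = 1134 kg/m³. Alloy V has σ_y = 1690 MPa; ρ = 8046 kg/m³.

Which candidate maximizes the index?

Per-candidate index values:
  alloy R: M = 9.72×10⁻³
  alloy W: M = 8.34×10⁻³
  alloy S: M = 7.19×10⁻³
  alloy G: M = 6.41×10⁻³
  alloy V: M = 5.11×10⁻³
  alloy P: M = 2.14×10⁻³
Highest index: alloy R.

alloy R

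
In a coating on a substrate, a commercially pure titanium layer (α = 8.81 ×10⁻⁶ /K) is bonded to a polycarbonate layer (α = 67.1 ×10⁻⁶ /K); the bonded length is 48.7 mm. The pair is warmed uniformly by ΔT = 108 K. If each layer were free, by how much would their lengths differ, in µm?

Δα = |8.81 − 67.1|×10⁻⁶/K = 58.3×10⁻⁶/K.
ΔL_mismatch = Δα·L·ΔT = 58.3×10⁻⁶ × 48.7 mm × 108.0 K = 307 µm.

307 µm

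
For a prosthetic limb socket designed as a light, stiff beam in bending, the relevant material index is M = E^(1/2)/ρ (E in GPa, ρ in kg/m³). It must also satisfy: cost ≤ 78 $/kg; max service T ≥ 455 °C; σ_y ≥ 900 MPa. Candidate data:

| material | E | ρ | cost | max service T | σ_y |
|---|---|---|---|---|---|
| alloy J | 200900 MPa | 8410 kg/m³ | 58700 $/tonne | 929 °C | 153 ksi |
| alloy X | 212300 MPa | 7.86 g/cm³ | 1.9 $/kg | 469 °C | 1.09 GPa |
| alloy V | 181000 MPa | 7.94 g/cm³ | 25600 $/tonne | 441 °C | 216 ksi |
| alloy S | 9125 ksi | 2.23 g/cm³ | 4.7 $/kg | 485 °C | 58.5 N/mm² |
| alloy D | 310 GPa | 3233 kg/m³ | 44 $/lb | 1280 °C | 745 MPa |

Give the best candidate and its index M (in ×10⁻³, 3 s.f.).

Screen on constraints: cost ≤ 78 $/kg; max service T ≥ 455 °C; σ_y ≥ 900 MPa. Survivors: alloy J, alloy X.
Putting every candidate on a common basis:
  alloy J: E = 200.9 GPa, ρ = 8410 kg/m³
  alloy X: E = 212.3 GPa, ρ = 7860 kg/m³
  alloy X: M = 1.85×10⁻³
  alloy J: M = 1.69×10⁻³
Alloy X ranks first.

alloy X, M = 1.85×10⁻³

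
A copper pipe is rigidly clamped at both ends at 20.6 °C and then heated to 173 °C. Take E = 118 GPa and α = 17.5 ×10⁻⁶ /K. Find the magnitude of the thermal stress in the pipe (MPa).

ΔT = 152.4 K. Constrained thermal stress σ = E·α·ΔT = 118.0×10³ MPa × 17.5×10⁻⁶ × 152.4 = 315 MPa (compressive).

315 MPa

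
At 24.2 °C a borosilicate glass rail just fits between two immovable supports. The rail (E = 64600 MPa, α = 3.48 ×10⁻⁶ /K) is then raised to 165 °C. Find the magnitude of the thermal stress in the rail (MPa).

31.7 MPa

E = 64600 MPa = 64.60 GPa.
ΔT = 140.8 K. Constrained thermal stress σ = E·α·ΔT = 64.60×10³ MPa × 3.48×10⁻⁶ × 140.8 = 31.7 MPa (compressive).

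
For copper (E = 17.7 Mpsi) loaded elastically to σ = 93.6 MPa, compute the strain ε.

E = 17.7 Mpsi = 122.0 GPa = 122000 MPa.
ε = σ/E = 93.6 / 122000 = 7.67×10⁻⁴.

7.67×10⁻⁴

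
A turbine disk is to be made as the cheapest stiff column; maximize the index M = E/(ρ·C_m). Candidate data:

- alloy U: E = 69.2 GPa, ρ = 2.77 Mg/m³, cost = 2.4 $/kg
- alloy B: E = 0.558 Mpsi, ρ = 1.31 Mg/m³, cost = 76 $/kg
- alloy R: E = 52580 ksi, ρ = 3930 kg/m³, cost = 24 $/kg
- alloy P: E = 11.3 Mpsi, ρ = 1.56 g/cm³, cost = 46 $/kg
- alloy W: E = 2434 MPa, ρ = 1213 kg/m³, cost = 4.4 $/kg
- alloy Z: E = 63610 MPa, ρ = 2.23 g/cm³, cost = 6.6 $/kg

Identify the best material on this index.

Normalizing units and computing the index:
  alloy U: E = 69.20 GPa, ρ = 2770 kg/m³, cost = 2.400 $/kg
  alloy B: E = 3.847 GPa, ρ = 1310 kg/m³, cost = 76.00 $/kg
  alloy R: E = 362.5 GPa, ρ = 3930 kg/m³, cost = 24.00 $/kg
  alloy P: E = 77.91 GPa, ρ = 1560 kg/m³, cost = 46.00 $/kg
  alloy W: E = 2.434 GPa, ρ = 1213 kg/m³, cost = 4.400 $/kg
  alloy Z: E = 63.61 GPa, ρ = 2230 kg/m³, cost = 6.600 $/kg
  alloy U: M = 10.4 MN·m per $
  alloy Z: M = 4.32 MN·m per $
  alloy R: M = 3.84 MN·m per $
  alloy P: M = 1.09 MN·m per $
  alloy W: M = 0.456 MN·m per $
  alloy B: M = 0.0386 MN·m per $
Alloy U has the largest M.

alloy U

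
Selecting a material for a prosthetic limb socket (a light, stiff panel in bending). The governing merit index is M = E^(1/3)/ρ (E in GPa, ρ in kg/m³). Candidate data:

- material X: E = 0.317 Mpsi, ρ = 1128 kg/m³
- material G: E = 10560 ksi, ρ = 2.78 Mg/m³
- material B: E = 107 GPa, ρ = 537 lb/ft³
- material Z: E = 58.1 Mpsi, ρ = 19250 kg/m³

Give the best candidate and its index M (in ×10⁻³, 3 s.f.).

material G, M = 1.50×10⁻³

Normalizing units and computing the index:
  material X: E = 2.186 GPa, ρ = 1128 kg/m³
  material G: E = 72.81 GPa, ρ = 2780 kg/m³
  material B: E = 107.0 GPa, ρ = 8602 kg/m³
  material Z: E = 400.6 GPa, ρ = 19250 kg/m³
  material G: M = 1.50×10⁻³
  material X: M = 1.15×10⁻³
  material B: M = 0.552×10⁻³
  material Z: M = 0.383×10⁻³
Highest index: material G.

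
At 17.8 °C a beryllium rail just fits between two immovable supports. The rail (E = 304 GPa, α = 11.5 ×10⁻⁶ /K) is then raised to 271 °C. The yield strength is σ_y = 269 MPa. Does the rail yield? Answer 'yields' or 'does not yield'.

ΔT = 253.2 K. Constrained thermal stress σ = E·α·ΔT = 304.0×10³ MPa × 11.5×10⁻⁶ × 253.2 = 885 MPa (compressive).
Compare to σ_y = 269 MPa: σ ≥ σ_y, so it yields.

yields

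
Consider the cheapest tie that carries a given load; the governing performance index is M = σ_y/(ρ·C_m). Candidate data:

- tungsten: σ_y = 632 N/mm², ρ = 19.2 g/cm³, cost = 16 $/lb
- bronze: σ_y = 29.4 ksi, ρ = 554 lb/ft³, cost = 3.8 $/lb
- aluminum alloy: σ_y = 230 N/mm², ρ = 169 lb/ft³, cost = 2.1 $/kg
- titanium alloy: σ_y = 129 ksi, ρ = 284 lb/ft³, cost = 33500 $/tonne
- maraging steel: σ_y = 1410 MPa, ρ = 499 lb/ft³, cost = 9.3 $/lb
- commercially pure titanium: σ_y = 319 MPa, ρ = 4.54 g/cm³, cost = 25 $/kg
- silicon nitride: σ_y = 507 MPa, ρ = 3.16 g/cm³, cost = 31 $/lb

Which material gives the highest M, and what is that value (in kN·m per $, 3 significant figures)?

Normalizing units and computing the index:
  tungsten: σ_y = 632.0 MPa, ρ = 19200 kg/m³, cost = 35.27 $/kg
  bronze: σ_y = 202.7 MPa, ρ = 8874 kg/m³, cost = 8.377 $/kg
  aluminum alloy: σ_y = 230.0 MPa, ρ = 2707 kg/m³, cost = 2.100 $/kg
  titanium alloy: σ_y = 889.4 MPa, ρ = 4549 kg/m³, cost = 33.50 $/kg
  maraging steel: σ_y = 1410 MPa, ρ = 7993 kg/m³, cost = 20.50 $/kg
  commercially pure titanium: σ_y = 319.0 MPa, ρ = 4540 kg/m³, cost = 25.00 $/kg
  silicon nitride: σ_y = 507.0 MPa, ρ = 3160 kg/m³, cost = 68.34 $/kg
  aluminum alloy: M = 40.5 kN·m per $
  maraging steel: M = 8.60 kN·m per $
  titanium alloy: M = 5.84 kN·m per $
  commercially pure titanium: M = 2.81 kN·m per $
  bronze: M = 2.73 kN·m per $
  silicon nitride: M = 2.35 kN·m per $
  tungsten: M = 0.933 kN·m per $
Aluminum alloy has the largest M.

aluminum alloy, M = 40.5 kN·m per $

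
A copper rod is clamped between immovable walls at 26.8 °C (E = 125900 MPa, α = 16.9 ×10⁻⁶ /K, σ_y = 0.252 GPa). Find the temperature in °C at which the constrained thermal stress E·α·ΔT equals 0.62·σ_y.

E = 125900 MPa = 125.9 GPa.
σ_y = 0.252 GPa = 252.0 MPa.
E·α·ΔT = 156.2 MPa ⇒ ΔT = 156.2 / (125.9×10³ × 16.9×10⁻⁶) = 73.43 K.
T = 26.8 + 73.43 = 100.2 °C.

100 °C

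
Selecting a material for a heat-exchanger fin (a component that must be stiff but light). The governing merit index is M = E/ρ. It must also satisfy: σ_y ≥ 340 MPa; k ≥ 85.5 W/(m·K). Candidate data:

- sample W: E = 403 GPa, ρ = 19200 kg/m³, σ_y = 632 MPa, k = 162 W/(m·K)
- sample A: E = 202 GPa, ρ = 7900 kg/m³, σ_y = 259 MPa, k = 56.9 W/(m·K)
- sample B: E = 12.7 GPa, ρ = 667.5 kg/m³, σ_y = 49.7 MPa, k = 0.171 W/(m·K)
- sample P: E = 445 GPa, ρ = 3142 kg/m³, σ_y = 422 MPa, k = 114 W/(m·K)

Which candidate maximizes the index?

sample P

Screen on constraints: σ_y ≥ 340 MPa; k ≥ 85.5 W/(m·K). Survivors: sample W, sample P.
Computing M directly (units already consistent):
  sample P: M = 142 MN·m/kg
  sample W: M = 21.0 MN·m/kg
Sample P has the largest M.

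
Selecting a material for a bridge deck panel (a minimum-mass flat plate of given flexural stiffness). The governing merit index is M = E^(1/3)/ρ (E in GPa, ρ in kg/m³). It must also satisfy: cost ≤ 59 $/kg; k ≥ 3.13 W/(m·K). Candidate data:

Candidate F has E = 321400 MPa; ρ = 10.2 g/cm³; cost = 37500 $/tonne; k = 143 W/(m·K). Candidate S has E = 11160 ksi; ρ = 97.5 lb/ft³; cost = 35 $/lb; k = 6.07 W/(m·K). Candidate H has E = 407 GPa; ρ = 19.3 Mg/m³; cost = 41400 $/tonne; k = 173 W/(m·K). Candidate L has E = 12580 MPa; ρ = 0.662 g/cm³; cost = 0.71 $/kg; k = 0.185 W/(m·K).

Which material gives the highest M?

candidate F

Screen on constraints: cost ≤ 59 $/kg; k ≥ 3.13 W/(m·K). Survivors: candidate F, candidate H.
Convert each candidate to consistent units, then evaluate M:
  candidate F: E = 321.4 GPa, ρ = 10200 kg/m³
  candidate H: E = 407.0 GPa, ρ = 19300 kg/m³
  candidate F: M = 0.672×10⁻³
  candidate H: M = 0.384×10⁻³
Highest index: candidate F.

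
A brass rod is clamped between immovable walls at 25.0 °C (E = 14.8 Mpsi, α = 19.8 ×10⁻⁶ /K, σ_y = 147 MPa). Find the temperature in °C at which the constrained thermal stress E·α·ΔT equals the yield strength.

97.8 °C

E = 14.8 Mpsi = 102.0 GPa.
E·α·ΔT = 147.0 MPa ⇒ ΔT = 147.0 / (102.0×10³ × 19.8×10⁻⁶) = 72.76 K.
T = 25.0 + 72.76 = 97.76 °C.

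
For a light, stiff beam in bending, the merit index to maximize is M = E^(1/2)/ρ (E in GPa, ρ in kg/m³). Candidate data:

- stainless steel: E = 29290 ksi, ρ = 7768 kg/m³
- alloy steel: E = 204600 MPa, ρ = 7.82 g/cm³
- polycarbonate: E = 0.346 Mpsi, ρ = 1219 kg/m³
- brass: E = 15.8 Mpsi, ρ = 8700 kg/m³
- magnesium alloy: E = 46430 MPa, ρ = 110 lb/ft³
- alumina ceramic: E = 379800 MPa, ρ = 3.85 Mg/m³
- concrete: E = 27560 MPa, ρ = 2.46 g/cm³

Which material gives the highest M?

alumina ceramic

Normalizing units and computing the index:
  stainless steel: E = 201.9 GPa, ρ = 7768 kg/m³
  alloy steel: E = 204.6 GPa, ρ = 7820 kg/m³
  polycarbonate: E = 2.386 GPa, ρ = 1219 kg/m³
  brass: E = 108.9 GPa, ρ = 8700 kg/m³
  magnesium alloy: E = 46.43 GPa, ρ = 1762 kg/m³
  alumina ceramic: E = 379.8 GPa, ρ = 3850 kg/m³
  concrete: E = 27.56 GPa, ρ = 2460 kg/m³
  alumina ceramic: M = 5.06×10⁻³
  magnesium alloy: M = 3.87×10⁻³
  concrete: M = 2.13×10⁻³
  stainless steel: M = 1.83×10⁻³
  alloy steel: M = 1.83×10⁻³
  polycarbonate: M = 1.27×10⁻³
  brass: M = 1.20×10⁻³
The maximum is for alumina ceramic.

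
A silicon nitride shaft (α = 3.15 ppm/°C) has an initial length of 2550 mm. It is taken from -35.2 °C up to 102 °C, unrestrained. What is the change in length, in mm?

1.10 mm

ΔT = 102 − (-35.2) = 137.2 K.
ΔL = α·L₀·ΔT = 3.15×10⁻⁶ × 2550 mm × 137.2 K = 1.10 mm.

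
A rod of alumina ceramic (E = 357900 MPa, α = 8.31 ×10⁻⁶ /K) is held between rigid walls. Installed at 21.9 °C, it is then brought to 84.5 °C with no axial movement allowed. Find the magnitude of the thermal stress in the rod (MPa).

E = 357900 MPa = 357.9 GPa.
ΔT = 62.60 K. Constrained thermal stress σ = E·α·ΔT = 357.9×10³ MPa × 8.31×10⁻⁶ × 62.60 = 186 MPa (compressive).

186 MPa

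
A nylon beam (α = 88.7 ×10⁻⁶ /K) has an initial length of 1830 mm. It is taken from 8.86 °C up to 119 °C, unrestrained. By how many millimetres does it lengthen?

17.9 mm

ΔT = 119 − 8.86 = 110.1 K.
ΔL = α·L₀·ΔT = 88.7×10⁻⁶ × 1830 mm × 110.1 K = 17.9 mm.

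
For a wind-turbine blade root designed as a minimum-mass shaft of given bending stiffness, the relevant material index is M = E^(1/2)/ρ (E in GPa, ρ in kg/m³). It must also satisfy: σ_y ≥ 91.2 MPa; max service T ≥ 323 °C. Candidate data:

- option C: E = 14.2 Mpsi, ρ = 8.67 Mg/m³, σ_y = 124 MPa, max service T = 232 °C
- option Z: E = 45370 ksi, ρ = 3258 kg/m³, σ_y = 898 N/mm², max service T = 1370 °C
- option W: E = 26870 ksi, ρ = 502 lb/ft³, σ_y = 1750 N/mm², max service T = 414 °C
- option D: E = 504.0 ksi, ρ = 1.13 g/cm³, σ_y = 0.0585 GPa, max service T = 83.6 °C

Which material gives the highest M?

option Z

Screen on constraints: σ_y ≥ 91.2 MPa; max service T ≥ 323 °C. Survivors: option Z, option W.
Convert each candidate to consistent units, then evaluate M:
  option Z: E = 312.8 GPa, ρ = 3258 kg/m³
  option W: E = 185.3 GPa, ρ = 8041 kg/m³
  option Z: M = 5.43×10⁻³
  option W: M = 1.69×10⁻³
The maximum is for option Z.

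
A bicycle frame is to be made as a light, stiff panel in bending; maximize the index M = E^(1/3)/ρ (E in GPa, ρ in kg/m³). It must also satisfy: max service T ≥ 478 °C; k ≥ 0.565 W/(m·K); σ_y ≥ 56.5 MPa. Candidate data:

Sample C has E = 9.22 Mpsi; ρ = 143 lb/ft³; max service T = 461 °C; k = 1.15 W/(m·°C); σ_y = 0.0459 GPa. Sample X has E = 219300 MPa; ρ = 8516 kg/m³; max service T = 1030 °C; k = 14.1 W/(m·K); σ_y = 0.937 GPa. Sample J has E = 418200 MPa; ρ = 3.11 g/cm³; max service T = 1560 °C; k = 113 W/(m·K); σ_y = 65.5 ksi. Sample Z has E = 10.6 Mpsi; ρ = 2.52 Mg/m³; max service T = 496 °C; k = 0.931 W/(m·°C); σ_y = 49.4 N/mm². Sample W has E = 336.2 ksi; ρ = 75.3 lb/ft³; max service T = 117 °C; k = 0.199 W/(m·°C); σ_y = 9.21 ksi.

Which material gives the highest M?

sample J

Screen on constraints: max service T ≥ 478 °C; k ≥ 0.565 W/(m·K); σ_y ≥ 56.5 MPa. Survivors: sample X, sample J.
Normalizing units and computing the index:
  sample X: E = 219.3 GPa, ρ = 8516 kg/m³
  sample J: E = 418.2 GPa, ρ = 3110 kg/m³
  sample J: M = 2.40×10⁻³
  sample X: M = 0.708×10⁻³
Sample J has the largest M.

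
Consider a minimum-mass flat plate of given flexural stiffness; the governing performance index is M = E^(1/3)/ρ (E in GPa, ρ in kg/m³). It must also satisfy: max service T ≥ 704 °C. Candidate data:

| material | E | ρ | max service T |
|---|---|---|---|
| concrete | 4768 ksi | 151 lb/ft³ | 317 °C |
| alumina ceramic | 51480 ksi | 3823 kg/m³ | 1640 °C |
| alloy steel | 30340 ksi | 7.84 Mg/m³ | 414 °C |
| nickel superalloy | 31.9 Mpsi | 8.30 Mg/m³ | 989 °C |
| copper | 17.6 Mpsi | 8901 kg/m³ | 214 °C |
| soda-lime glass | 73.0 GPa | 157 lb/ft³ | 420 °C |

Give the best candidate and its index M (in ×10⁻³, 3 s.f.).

alumina ceramic, M = 1.85×10⁻³

Screen on constraints: max service T ≥ 704 °C. Survivors: alumina ceramic, nickel superalloy.
After converting to SI:
  alumina ceramic: E = 354.9 GPa, ρ = 3823 kg/m³
  nickel superalloy: E = 219.9 GPa, ρ = 8300 kg/m³
  alumina ceramic: M = 1.85×10⁻³
  nickel superalloy: M = 0.727×10⁻³
Alumina ceramic has the largest M.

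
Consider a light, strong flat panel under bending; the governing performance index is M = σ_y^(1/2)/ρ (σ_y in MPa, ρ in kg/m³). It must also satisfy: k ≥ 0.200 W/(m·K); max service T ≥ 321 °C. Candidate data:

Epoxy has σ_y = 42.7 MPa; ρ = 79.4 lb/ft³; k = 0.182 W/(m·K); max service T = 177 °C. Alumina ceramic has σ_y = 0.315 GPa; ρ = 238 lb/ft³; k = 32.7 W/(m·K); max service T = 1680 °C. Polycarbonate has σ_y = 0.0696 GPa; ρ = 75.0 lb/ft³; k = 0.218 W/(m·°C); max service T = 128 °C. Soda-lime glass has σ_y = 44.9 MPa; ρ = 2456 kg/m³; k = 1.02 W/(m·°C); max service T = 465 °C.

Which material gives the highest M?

alumina ceramic

Screen on constraints: k ≥ 0.200 W/(m·K); max service T ≥ 321 °C. Survivors: alumina ceramic, soda-lime glass.
After converting to SI:
  alumina ceramic: σ_y = 315.0 MPa, ρ = 3812 kg/m³
  soda-lime glass: σ_y = 44.90 MPa, ρ = 2456 kg/m³
  alumina ceramic: M = 4.66×10⁻³
  soda-lime glass: M = 2.73×10⁻³
Alumina ceramic ranks first.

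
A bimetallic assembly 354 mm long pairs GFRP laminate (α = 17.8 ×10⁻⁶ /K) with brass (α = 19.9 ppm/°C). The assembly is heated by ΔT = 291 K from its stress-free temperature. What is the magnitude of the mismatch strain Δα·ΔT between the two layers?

6.11×10⁻⁴

Δα = |17.8 − 19.9|×10⁻⁶/K = 2.10×10⁻⁶/K.
Mismatch strain = Δα·ΔT = 2.10×10⁻⁶ × 291.0 = 6.11×10⁻⁴.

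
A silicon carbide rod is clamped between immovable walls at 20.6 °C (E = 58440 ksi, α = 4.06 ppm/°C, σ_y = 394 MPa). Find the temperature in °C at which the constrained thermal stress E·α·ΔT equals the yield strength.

E = 58440 ksi = 402.9 GPa.
E·α·ΔT = 394.0 MPa ⇒ ΔT = 394.0 / (402.9×10³ × 4.06×10⁻⁶) = 240.8 K.
T = 20.6 + 240.8 = 261.4 °C.

261 °C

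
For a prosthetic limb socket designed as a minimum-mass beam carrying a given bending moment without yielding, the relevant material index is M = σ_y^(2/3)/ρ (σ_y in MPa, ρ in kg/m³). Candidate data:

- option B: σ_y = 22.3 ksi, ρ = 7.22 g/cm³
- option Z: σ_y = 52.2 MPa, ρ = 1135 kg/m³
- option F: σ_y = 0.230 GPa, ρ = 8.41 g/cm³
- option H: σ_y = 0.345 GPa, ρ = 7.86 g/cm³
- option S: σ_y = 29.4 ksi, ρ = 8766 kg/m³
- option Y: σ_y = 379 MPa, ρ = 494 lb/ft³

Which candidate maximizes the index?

option Z

Normalizing units and computing the index:
  option B: σ_y = 153.8 MPa, ρ = 7220 kg/m³
  option Z: σ_y = 52.20 MPa, ρ = 1135 kg/m³
  option F: σ_y = 230.0 MPa, ρ = 8410 kg/m³
  option H: σ_y = 345.0 MPa, ρ = 7860 kg/m³
  option S: σ_y = 202.7 MPa, ρ = 8766 kg/m³
  option Y: σ_y = 379.0 MPa, ρ = 7913 kg/m³
  option Z: M = 12.3×10⁻³
  option Y: M = 6.62×10⁻³
  option H: M = 6.26×10⁻³
  option F: M = 4.46×10⁻³
  option B: M = 3.98×10⁻³
  option S: M = 3.94×10⁻³
Highest index: option Z.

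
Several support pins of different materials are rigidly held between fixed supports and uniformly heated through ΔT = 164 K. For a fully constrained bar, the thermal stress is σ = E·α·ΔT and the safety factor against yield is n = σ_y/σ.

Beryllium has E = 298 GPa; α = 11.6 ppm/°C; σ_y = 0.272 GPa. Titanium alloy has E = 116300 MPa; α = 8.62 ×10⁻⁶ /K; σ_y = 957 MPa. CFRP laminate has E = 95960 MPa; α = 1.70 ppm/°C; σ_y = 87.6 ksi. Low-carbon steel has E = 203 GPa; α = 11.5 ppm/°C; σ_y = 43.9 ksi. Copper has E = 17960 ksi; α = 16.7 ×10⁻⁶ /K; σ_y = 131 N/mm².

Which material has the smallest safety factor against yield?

copper

In consistent units (E in GPa, α in ×10⁻⁶/K, σ_y in MPa):
  beryllium: E = 298.0, α = 11.6, σ_y = 272.0 → σ = 567 MPa, n = 0.480
  titanium alloy: E = 116.3, α = 8.62, σ_y = 957.0 → σ = 164 MPa, n = 5.82
  CFRP laminate: E = 95.96, α = 1.70, σ_y = 604.0 → σ = 26.8 MPa, n = 22.6
  low-carbon steel: E = 203.0, α = 11.5, σ_y = 302.7 → σ = 383 MPa, n = 0.791
  copper: E = 123.8, α = 16.7, σ_y = 131.0 → σ = 339 MPa, n = 0.386
Copper has the lowest safety factor, n = 0.386.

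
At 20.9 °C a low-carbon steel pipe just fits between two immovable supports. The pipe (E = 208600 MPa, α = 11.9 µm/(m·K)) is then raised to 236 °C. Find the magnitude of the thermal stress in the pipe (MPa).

534 MPa

E = 208600 MPa = 208.6 GPa.
ΔT = 215.1 K. Constrained thermal stress σ = E·α·ΔT = 208.6×10³ MPa × 11.9×10⁻⁶ × 215.1 = 534 MPa (compressive).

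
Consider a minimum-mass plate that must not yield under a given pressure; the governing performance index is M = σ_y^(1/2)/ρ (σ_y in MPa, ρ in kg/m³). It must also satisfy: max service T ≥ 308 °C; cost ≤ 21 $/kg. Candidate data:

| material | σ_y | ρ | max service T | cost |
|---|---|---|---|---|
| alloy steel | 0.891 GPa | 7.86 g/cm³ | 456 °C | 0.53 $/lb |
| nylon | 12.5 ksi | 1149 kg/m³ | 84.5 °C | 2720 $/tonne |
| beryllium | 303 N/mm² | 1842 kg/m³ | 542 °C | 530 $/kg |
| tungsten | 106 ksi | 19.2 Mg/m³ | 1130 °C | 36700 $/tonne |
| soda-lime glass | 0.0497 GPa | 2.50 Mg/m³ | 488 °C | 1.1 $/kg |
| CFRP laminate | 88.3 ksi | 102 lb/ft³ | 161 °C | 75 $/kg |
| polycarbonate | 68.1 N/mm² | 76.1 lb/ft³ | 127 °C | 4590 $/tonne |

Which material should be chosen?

Screen on constraints: max service T ≥ 308 °C; cost ≤ 21 $/kg. Survivors: alloy steel, soda-lime glass.
Putting every candidate on a common basis:
  alloy steel: σ_y = 891.0 MPa, ρ = 7860 kg/m³
  soda-lime glass: σ_y = 49.70 MPa, ρ = 2500 kg/m³
  alloy steel: M = 3.80×10⁻³
  soda-lime glass: M = 2.82×10⁻³
Highest index: alloy steel.

alloy steel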